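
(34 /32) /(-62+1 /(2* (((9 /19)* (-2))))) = -153 /9004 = -0.02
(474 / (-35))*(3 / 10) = -711 / 175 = -4.06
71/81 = 0.88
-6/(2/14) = -42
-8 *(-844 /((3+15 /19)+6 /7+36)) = 449008 /2703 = 166.11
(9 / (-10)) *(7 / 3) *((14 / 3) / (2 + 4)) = -49 / 30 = -1.63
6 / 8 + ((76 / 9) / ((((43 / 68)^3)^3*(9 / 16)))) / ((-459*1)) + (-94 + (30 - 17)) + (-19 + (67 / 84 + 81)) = -299694868304171907047 / 15388380592282258974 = -19.48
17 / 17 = 1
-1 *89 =-89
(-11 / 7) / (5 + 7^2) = -11 / 378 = -0.03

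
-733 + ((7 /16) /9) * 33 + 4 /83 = -2913689 /3984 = -731.35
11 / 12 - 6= -61 / 12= -5.08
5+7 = 12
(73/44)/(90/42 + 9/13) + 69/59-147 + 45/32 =-385355239/2679072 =-143.84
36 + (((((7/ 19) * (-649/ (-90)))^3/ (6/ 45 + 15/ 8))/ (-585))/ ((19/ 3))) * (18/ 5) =743931375910486/ 20669969458125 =35.99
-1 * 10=-10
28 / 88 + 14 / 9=371 / 198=1.87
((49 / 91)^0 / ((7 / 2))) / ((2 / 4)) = 4 / 7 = 0.57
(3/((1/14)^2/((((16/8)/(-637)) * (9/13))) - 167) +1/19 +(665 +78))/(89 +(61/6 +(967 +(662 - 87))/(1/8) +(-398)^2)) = 206564004/47493356669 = 0.00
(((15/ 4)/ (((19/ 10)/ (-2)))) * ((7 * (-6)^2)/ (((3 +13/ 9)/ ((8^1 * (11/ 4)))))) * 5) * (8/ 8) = -467775/ 19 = -24619.74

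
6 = 6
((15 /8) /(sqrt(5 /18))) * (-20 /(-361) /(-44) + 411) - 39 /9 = -13 /3 + 3672171 * sqrt(10) /7942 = 1457.82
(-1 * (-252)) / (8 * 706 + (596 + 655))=252 / 6899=0.04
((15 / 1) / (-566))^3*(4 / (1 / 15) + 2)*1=-104625 / 90660748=-0.00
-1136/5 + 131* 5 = 2139/5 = 427.80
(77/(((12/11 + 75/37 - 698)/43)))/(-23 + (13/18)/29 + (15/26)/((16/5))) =20902074336/99994758239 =0.21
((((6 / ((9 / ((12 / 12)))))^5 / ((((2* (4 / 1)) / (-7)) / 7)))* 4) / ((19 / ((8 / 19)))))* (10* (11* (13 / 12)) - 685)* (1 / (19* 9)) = 10646720 / 45001899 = 0.24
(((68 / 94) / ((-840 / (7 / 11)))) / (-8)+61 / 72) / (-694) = -630791 / 516669120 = -0.00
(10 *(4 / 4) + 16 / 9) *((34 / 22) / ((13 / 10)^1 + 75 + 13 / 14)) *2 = 140 / 297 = 0.47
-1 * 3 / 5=-0.60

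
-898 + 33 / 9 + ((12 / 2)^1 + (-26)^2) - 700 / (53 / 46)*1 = -130361 / 159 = -819.88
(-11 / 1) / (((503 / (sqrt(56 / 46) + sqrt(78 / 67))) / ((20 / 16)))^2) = -504625 / 3119094952-275 * sqrt(841386) / 1559547476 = -0.00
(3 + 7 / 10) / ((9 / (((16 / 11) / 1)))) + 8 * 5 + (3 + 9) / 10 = 4138 / 99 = 41.80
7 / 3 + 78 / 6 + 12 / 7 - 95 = -1637 / 21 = -77.95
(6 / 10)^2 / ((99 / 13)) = 13 / 275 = 0.05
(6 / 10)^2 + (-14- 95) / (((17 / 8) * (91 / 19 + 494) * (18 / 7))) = 11600129 / 36249525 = 0.32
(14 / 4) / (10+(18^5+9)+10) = 7 / 3779194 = 0.00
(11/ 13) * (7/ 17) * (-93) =-7161/ 221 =-32.40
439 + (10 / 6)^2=3976 / 9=441.78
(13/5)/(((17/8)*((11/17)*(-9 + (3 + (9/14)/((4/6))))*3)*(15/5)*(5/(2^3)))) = -23296/348975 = -0.07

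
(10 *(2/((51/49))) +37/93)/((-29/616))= -19101544/45849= -416.62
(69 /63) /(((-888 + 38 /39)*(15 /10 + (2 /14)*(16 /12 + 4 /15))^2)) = -14950 /36177911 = -0.00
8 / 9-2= -10 / 9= -1.11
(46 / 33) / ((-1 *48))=-23 / 792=-0.03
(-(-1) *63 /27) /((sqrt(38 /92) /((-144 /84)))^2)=2208 /133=16.60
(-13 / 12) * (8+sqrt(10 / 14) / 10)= -26 / 3 - 13 * sqrt(35) / 840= -8.76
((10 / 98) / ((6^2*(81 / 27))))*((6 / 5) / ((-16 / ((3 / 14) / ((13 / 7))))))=-1 / 122304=-0.00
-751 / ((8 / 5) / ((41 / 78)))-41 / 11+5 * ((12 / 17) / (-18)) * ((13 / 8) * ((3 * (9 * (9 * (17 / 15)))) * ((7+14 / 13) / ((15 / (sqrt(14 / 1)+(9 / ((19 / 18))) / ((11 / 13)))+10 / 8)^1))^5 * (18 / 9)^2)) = -172426875783563607189445298319815044191600098983 / 1781326424333823752667192790859150400351408-69500169674402896155991913594986827253598208 * sqrt(14) / 3373724288511029834596956043293845455211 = -173876.65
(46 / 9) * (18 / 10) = 46 / 5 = 9.20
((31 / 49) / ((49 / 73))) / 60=2263 / 144060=0.02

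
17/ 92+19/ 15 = 2003/ 1380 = 1.45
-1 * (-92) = 92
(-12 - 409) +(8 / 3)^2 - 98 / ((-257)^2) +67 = -206205860 / 594441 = -346.89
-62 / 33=-1.88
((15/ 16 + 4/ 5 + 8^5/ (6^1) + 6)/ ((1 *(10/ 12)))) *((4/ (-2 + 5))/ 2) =1312577/ 300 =4375.26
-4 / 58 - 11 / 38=-395 / 1102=-0.36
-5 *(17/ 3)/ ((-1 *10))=17/ 6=2.83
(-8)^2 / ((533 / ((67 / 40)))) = 536 / 2665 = 0.20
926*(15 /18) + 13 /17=39394 /51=772.43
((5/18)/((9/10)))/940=5/15228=0.00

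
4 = 4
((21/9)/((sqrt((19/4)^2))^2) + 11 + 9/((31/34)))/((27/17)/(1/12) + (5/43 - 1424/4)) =-514750463/8266310487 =-0.06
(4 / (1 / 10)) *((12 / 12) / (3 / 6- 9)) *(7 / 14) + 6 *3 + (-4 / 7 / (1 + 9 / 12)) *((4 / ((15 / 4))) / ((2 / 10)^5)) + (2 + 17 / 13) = -34744217 / 32487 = -1069.48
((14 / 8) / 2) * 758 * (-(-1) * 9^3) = 1934037 / 4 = 483509.25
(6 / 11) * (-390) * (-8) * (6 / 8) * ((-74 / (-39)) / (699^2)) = 2960 / 597179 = 0.00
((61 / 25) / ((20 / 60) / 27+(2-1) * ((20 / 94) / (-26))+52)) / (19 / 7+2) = 7044219 / 707777950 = 0.01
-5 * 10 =-50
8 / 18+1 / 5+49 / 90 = 107 / 90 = 1.19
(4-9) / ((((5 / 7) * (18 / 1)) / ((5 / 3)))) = -35 / 54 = -0.65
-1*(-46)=46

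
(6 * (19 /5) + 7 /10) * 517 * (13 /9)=17549.28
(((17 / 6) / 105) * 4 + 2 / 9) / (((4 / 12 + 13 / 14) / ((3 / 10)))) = 104 / 1325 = 0.08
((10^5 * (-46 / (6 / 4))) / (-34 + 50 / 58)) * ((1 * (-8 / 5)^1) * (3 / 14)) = -213440000 / 6727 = -31728.85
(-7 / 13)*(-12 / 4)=21 / 13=1.62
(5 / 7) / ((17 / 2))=10 / 119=0.08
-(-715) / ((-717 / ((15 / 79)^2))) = -53625 / 1491599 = -0.04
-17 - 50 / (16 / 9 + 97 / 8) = -20617 / 1001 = -20.60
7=7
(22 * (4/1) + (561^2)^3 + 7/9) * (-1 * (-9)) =280556074917247048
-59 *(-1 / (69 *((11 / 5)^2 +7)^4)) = 0.00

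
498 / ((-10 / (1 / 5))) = -249 / 25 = -9.96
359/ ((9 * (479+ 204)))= 359/ 6147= 0.06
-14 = -14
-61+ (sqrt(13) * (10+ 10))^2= 5139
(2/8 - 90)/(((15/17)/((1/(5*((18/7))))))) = -7.91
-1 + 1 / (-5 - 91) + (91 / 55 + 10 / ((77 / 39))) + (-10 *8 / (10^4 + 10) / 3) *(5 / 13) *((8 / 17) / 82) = 2259556541 / 395784480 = 5.71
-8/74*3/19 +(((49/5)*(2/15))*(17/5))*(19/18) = 11085881/2372625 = 4.67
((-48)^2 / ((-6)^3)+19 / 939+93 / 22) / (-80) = 132607 / 1652640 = 0.08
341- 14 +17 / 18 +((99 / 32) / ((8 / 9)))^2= 200574433 / 589824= 340.06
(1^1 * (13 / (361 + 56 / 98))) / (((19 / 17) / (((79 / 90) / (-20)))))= -122213 / 86560200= -0.00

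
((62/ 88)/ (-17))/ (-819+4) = 31/ 609620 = 0.00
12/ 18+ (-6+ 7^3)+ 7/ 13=338.21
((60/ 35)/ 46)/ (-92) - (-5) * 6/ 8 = 55539/ 14812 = 3.75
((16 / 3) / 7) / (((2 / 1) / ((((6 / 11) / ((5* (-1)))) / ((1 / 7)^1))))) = -16 / 55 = -0.29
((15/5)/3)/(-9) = -1/9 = -0.11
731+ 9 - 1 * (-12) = 752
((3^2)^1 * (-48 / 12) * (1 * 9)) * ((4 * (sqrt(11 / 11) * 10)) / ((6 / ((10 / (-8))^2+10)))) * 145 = -3621375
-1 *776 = -776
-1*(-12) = 12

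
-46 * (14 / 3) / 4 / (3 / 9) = -161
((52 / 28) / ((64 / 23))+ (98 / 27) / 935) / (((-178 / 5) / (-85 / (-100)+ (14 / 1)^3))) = -138928917541 / 2684183040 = -51.76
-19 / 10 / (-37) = 19 / 370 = 0.05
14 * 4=56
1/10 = 0.10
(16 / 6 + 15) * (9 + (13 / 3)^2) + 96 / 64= 26581 / 54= 492.24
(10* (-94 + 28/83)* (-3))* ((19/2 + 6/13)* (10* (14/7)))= 46464600/83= 559814.46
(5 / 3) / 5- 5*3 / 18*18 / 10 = -7 / 6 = -1.17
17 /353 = 0.05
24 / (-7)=-24 / 7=-3.43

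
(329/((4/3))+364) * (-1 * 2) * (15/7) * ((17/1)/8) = -88995/16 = -5562.19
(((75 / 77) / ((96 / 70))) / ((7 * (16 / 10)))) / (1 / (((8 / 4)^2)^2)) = 625 / 616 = 1.01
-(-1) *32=32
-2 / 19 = -0.11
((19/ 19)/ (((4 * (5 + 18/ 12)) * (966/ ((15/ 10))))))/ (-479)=-1/ 8020376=-0.00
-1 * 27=-27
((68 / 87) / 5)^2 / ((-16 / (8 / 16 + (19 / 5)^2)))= -23987 / 1051250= -0.02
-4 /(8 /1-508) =1 /125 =0.01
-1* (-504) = 504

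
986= 986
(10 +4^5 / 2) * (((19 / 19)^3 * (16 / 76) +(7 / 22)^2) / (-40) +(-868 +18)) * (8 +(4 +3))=-244818156861 / 36784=-6655561.03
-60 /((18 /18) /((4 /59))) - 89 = -5491 /59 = -93.07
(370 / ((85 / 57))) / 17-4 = 3062 / 289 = 10.60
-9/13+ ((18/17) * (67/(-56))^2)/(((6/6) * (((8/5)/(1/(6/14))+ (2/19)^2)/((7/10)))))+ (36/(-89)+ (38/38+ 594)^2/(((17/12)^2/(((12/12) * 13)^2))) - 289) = 330387318896632093/11082616064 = 29811311.43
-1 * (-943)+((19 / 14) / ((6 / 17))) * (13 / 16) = 1271591 / 1344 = 946.12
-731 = -731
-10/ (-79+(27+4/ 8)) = 0.19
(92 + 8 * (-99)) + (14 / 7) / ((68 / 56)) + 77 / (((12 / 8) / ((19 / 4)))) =-46361 / 102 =-454.52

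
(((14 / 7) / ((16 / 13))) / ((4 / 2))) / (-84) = -13 / 1344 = -0.01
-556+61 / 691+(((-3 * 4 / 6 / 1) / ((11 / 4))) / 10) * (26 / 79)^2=-131858127889 / 237189205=-555.92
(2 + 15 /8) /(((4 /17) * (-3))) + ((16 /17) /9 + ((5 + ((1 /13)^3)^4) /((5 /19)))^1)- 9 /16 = 7444320648760834549 /570337123798334880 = 13.05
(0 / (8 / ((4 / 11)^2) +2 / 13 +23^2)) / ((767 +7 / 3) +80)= 0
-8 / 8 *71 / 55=-71 / 55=-1.29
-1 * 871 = -871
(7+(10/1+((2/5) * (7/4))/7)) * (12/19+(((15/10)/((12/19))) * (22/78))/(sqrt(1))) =4629/208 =22.25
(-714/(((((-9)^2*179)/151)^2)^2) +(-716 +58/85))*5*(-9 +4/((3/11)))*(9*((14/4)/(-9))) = 70935.67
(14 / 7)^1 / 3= 2 / 3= 0.67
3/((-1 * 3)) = -1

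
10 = 10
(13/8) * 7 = 91/8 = 11.38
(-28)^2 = 784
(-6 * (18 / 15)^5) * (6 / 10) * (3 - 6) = 419904 / 15625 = 26.87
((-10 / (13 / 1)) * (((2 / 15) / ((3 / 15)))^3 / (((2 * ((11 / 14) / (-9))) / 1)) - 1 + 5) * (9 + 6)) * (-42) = 159600 / 143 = 1116.08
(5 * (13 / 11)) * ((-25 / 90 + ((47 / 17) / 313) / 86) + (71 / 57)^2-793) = -12752005790420 / 2725730139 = -4678.38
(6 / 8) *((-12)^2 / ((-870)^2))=3 / 21025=0.00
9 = 9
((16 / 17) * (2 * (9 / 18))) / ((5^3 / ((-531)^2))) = 4511376 / 2125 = 2123.00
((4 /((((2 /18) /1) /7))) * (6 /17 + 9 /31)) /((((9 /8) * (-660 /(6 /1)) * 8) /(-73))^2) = 4215239 /4782525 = 0.88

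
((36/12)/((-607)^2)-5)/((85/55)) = -20264662/6263633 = -3.24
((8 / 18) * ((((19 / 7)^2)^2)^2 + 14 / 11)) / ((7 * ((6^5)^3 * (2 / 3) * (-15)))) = -37379980133 / 939196174201607798784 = -0.00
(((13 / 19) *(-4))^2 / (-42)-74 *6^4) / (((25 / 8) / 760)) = -46531172864 / 1995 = -23323896.17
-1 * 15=-15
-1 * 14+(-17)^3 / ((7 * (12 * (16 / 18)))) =-79.80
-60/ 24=-5/ 2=-2.50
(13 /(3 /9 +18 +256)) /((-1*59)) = -39 /48557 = -0.00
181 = 181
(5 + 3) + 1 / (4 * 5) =161 / 20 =8.05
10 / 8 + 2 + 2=5.25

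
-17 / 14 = -1.21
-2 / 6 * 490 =-490 / 3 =-163.33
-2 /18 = -0.11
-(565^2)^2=-101904600625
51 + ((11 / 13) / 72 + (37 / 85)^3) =29370037583 / 574821000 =51.09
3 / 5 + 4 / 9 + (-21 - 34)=-53.96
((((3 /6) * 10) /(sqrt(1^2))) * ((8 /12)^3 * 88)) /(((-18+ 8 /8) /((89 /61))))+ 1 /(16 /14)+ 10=-70327 /223992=-0.31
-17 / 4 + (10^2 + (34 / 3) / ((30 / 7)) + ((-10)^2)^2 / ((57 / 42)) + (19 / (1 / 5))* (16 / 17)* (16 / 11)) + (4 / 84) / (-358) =6087702376909 / 801343620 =7596.87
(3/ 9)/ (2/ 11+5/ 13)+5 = 1358/ 243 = 5.59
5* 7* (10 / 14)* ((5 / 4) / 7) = 125 / 28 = 4.46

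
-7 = -7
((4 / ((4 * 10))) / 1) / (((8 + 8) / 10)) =1 / 16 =0.06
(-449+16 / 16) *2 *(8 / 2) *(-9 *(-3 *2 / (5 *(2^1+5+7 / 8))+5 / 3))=244224 / 5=48844.80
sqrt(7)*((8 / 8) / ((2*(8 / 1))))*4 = sqrt(7) / 4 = 0.66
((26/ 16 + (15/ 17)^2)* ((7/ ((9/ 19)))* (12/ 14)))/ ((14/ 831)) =29246491/ 16184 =1807.12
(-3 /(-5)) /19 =3 /95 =0.03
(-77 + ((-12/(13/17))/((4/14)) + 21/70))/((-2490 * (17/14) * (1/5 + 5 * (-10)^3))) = -119777/13756699710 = -0.00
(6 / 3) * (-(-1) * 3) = 6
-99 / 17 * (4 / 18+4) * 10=-4180 / 17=-245.88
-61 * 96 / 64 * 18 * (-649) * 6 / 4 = 3206709 / 2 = 1603354.50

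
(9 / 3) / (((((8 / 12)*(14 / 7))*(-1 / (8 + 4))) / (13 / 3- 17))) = 342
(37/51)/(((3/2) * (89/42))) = 1036/4539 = 0.23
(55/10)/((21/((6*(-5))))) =-55/7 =-7.86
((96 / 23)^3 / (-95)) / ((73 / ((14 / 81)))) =-458752 / 253134435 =-0.00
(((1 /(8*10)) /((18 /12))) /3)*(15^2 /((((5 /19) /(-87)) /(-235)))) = 388455 /8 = 48556.88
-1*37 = -37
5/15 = 1/3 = 0.33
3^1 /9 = 1 /3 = 0.33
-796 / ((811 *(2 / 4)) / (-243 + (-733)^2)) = -854977232 / 811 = -1054225.93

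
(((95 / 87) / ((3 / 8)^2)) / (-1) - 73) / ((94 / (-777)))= 16378901 / 24534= 667.60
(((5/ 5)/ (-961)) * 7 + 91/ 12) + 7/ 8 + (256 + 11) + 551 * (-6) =-3030.55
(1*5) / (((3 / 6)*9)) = 10 / 9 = 1.11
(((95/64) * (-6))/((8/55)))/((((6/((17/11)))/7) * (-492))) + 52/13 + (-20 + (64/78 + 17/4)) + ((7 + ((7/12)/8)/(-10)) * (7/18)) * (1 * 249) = 32735509559/49121280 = 666.42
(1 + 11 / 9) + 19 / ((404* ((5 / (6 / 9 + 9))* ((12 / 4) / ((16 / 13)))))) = 133504 / 59085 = 2.26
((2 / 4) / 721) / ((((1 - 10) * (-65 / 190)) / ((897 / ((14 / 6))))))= 437 / 5047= 0.09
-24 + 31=7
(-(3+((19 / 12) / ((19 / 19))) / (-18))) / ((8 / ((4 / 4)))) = -629 / 1728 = -0.36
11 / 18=0.61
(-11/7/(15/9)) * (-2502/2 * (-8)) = -330264/35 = -9436.11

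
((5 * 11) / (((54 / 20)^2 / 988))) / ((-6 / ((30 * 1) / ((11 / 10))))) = -24700000 / 729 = -33882.03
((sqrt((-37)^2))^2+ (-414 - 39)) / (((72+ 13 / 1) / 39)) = 35724 / 85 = 420.28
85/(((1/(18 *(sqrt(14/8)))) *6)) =255 *sqrt(7)/2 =337.33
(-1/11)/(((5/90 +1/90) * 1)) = -15/11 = -1.36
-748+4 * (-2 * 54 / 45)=-3788 / 5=-757.60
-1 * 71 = -71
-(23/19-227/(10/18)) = 38702/95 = 407.39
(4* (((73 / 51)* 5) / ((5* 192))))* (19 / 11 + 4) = 511 / 2992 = 0.17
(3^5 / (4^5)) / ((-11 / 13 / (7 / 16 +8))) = -2.37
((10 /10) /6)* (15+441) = 76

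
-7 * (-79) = 553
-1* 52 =-52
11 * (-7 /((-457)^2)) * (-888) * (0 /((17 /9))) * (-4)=0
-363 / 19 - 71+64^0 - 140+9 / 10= -43359 / 190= -228.21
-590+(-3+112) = -481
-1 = -1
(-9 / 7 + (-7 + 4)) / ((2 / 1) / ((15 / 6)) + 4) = -25 / 28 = -0.89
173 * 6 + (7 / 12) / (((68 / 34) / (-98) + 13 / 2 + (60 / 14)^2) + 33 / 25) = 399279427 / 384654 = 1038.02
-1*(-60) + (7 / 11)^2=7309 / 121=60.40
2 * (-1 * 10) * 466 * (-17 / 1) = 158440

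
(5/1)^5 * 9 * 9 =253125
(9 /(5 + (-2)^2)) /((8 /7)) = 7 /8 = 0.88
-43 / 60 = -0.72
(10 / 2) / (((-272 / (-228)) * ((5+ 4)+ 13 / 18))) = 513 / 1190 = 0.43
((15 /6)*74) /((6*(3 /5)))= 925 /18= 51.39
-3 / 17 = -0.18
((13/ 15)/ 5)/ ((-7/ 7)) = -0.17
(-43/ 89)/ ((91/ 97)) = -4171/ 8099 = -0.52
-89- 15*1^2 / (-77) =-6838 / 77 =-88.81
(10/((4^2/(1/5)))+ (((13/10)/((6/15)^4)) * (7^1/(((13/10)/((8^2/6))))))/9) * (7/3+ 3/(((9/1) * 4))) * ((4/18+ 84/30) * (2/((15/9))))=34523311/12150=2841.42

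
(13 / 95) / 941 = 13 / 89395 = 0.00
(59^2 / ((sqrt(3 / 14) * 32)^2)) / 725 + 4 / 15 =107109 / 371200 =0.29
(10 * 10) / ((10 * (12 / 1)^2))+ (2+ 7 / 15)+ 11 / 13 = 3.38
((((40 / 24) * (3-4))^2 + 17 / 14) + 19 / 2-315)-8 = -19499 / 63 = -309.51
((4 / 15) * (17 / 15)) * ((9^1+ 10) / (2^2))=1.44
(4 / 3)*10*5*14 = 2800 / 3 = 933.33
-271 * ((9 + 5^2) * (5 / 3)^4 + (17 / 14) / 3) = -80746889 / 1134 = -71205.37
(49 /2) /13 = 49 /26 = 1.88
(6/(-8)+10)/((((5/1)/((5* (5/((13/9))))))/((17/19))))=28305/988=28.65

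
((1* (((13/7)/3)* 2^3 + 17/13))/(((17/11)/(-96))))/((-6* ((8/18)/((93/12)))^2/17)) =335012.12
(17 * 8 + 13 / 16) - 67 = 1117 / 16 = 69.81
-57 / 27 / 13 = -19 / 117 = -0.16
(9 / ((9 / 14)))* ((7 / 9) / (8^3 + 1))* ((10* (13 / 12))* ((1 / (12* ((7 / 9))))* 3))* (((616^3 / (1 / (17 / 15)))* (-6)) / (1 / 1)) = -180801677056 / 1539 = -117479972.10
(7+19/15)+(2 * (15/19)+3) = 3661/285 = 12.85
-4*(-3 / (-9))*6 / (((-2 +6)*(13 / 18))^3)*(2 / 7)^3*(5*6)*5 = -874800 / 753571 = -1.16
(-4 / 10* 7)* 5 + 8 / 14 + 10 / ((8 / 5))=-201 / 28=-7.18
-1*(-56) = 56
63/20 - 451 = -8957/20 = -447.85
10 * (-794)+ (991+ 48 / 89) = -618413 / 89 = -6948.46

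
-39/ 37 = -1.05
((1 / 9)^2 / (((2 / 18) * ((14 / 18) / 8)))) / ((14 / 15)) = 60 / 49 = 1.22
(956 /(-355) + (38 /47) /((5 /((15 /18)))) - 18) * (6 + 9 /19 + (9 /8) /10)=-1029041 /7600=-135.40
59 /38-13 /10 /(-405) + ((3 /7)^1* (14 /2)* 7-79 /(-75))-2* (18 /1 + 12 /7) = -4260559 /269325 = -15.82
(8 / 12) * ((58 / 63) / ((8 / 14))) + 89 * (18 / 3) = 14447 / 27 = 535.07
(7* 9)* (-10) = -630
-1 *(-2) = 2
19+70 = 89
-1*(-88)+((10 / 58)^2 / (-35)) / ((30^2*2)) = 186500159 / 2119320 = 88.00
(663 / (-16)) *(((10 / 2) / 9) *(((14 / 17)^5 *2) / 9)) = -1.94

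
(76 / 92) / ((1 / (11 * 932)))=194788 / 23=8469.04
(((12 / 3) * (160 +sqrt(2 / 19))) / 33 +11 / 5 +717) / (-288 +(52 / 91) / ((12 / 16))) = -2.57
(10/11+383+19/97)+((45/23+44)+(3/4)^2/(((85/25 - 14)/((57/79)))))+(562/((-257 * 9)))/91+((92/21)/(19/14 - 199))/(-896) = 205873573712014215929/478752866792095896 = 430.02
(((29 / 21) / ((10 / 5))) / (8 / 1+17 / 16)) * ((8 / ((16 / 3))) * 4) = 16 / 35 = 0.46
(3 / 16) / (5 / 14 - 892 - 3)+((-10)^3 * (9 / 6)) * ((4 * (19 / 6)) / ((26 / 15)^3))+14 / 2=-267208231779 / 73379800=-3641.44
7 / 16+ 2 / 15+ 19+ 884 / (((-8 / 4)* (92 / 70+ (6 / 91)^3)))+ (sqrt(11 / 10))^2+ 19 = -176267710961 / 594374160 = -296.56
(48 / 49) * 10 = 480 / 49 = 9.80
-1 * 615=-615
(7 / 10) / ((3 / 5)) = 7 / 6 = 1.17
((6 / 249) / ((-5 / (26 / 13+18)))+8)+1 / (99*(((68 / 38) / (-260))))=6.44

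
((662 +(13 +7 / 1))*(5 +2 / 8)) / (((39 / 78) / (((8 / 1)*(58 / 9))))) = 1107568 / 3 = 369189.33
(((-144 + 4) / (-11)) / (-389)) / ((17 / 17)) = -140 / 4279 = -0.03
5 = 5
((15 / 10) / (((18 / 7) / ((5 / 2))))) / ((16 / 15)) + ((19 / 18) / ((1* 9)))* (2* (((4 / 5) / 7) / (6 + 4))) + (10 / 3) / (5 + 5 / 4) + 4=10710769 / 1814400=5.90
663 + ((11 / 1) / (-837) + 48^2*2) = 4411816 / 837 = 5270.99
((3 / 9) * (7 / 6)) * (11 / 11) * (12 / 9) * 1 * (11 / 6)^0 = 14 / 27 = 0.52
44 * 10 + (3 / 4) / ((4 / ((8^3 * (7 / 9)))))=1544 / 3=514.67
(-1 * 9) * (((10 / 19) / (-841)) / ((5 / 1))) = 0.00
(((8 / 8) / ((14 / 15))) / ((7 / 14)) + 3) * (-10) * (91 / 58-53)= 536940 / 203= 2645.02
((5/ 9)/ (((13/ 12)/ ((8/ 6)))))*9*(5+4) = 720/ 13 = 55.38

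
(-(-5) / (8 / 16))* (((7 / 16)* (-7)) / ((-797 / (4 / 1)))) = 245 / 1594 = 0.15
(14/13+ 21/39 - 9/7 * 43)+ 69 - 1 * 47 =-2882/91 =-31.67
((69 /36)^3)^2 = 148035889 /2985984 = 49.58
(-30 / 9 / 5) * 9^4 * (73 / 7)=-319302 / 7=-45614.57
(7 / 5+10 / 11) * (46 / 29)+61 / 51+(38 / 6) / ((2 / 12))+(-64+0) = -1719733 / 81345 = -21.14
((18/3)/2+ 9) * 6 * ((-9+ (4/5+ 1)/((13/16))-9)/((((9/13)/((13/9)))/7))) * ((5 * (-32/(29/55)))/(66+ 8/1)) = 73032960/1073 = 68064.27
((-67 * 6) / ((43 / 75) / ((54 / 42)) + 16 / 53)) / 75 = -191754 / 26753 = -7.17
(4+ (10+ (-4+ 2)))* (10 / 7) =120 / 7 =17.14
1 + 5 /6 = 11 /6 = 1.83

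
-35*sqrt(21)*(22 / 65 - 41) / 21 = 881*sqrt(21) / 13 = 310.56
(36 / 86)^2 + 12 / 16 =6843 / 7396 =0.93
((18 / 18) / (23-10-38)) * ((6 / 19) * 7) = -42 / 475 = -0.09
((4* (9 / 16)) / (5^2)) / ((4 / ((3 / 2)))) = 27 / 800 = 0.03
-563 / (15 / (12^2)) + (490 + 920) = -19974 / 5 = -3994.80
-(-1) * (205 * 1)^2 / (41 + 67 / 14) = 588350 / 641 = 917.86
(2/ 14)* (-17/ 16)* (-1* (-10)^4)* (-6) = -63750/ 7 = -9107.14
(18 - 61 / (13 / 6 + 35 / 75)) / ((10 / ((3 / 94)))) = -306 / 18565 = -0.02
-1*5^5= -3125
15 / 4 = 3.75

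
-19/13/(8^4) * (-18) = 171/26624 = 0.01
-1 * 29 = -29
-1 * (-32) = 32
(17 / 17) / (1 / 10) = 10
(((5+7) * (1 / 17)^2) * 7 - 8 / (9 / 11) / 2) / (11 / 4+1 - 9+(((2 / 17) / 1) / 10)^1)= 18400 / 20961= 0.88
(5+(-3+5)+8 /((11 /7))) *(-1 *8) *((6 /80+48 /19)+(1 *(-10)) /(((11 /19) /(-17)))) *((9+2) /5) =-17335829 /275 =-63039.38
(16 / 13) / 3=16 / 39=0.41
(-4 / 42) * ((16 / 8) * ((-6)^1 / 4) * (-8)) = -16 / 7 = -2.29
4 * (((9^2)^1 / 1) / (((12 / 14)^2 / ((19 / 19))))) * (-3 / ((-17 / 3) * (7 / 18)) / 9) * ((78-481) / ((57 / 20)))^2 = 8185413600 / 6137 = 1333780.94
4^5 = 1024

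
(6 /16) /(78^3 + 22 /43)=129 /163246064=0.00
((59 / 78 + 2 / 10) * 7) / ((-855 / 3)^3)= -0.00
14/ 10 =7/ 5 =1.40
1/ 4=0.25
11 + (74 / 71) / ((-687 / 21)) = 10.97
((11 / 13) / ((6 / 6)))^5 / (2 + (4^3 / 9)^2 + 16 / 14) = 91315917 / 11307357022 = 0.01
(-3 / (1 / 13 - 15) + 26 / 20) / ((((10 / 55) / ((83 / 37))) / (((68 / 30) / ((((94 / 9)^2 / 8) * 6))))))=101693592 / 198202525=0.51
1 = 1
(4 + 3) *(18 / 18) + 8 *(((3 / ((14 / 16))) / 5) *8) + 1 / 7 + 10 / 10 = 52.03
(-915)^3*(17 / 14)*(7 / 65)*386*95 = -47755468886625 / 13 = -3673497606663.46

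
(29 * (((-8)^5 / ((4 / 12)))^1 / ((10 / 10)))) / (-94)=1425408 / 47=30327.83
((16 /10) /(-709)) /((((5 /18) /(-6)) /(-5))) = -864 /3545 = -0.24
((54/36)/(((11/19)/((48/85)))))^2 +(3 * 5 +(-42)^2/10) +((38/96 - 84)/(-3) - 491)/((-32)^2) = 24890970472109/128909721600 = 193.09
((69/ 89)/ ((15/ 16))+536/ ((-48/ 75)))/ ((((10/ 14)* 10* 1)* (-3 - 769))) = 5212473/ 34354000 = 0.15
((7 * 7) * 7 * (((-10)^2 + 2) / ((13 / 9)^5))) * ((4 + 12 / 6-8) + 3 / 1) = 2065888314 / 371293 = 5564.04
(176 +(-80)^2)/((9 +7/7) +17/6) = 39456/77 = 512.42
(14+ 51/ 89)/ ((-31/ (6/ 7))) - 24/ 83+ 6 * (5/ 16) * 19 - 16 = 242792359/ 12823832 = 18.93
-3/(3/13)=-13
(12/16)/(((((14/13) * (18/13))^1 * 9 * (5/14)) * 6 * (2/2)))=169/6480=0.03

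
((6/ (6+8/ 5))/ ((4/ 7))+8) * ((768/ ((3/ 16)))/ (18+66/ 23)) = 524768/ 285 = 1841.29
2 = 2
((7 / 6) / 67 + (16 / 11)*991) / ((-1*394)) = -6374189 / 1742268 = -3.66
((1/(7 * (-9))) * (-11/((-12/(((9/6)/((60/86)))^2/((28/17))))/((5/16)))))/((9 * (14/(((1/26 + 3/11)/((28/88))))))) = -30772907/310671728640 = -0.00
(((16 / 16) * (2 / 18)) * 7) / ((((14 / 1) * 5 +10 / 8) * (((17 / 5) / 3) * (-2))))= -14 / 2907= -0.00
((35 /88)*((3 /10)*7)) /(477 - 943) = -147 /82016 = -0.00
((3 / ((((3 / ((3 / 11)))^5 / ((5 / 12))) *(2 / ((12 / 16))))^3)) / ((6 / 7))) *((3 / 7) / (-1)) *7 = -2625 / 273760136030824103936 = -0.00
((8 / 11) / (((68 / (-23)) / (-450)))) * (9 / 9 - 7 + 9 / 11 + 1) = -952200 / 2057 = -462.91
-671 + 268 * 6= 937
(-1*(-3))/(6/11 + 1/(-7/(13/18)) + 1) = 2.08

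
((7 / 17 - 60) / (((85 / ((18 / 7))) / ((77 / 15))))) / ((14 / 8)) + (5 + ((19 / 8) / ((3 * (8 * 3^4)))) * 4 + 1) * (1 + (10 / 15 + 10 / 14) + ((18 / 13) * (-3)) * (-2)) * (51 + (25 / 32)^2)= 12985754394763537 / 3926419660800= 3307.28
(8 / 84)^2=4 / 441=0.01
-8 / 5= -1.60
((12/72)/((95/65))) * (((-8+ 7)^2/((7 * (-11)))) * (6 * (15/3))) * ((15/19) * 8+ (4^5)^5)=-198640912135806920/3971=-50022894015564.57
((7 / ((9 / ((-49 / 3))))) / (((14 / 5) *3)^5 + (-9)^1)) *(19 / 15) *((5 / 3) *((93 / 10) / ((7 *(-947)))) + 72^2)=-39991943481875 / 20045549897298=-2.00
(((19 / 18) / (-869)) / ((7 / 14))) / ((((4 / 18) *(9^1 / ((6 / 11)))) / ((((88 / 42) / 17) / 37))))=-76 / 34435863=-0.00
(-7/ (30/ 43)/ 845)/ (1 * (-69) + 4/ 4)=301/ 1723800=0.00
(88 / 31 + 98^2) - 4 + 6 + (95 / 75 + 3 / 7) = 9610.53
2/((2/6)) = 6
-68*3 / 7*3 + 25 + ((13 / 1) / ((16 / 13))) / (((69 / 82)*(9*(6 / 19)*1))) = -12104539 / 208656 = -58.01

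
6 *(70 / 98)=4.29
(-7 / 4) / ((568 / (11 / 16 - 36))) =3955 / 36352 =0.11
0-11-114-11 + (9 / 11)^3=-180287 / 1331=-135.45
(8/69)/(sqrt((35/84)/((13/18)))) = 8 * sqrt(390)/1035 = 0.15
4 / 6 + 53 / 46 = 251 / 138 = 1.82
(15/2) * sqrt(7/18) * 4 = 5 * sqrt(14) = 18.71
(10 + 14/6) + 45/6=119/6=19.83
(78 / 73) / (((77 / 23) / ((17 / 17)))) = 1794 / 5621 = 0.32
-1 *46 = -46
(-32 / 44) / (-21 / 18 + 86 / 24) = -96 / 319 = -0.30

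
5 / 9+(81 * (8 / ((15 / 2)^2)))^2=749621 / 5625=133.27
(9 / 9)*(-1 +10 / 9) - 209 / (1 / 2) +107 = -2798 / 9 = -310.89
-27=-27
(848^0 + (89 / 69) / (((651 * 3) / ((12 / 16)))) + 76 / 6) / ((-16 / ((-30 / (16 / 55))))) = 675306775 / 7666176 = 88.09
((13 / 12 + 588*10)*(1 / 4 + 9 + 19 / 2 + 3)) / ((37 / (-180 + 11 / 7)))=-2556224633 / 4144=-616849.57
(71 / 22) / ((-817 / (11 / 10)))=-71 / 16340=-0.00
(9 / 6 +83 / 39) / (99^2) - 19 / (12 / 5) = -12103669 / 1528956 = -7.92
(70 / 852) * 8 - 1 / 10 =1187 / 2130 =0.56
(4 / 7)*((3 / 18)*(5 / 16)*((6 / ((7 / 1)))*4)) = 5 / 49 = 0.10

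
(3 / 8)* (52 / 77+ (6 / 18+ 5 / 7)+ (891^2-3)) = 22923277 / 77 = 297704.90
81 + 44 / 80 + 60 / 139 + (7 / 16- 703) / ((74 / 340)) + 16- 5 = -644933889 / 205720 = -3135.01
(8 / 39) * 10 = 80 / 39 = 2.05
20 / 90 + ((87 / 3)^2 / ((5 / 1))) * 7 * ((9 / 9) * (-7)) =-8241.58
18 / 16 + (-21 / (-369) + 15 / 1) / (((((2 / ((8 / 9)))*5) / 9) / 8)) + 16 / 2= 519007 / 4920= 105.49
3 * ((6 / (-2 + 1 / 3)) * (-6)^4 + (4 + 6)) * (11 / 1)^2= -8449914 / 5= -1689982.80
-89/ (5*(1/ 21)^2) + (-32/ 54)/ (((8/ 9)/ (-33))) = -39139/ 5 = -7827.80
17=17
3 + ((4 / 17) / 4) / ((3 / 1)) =154 / 51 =3.02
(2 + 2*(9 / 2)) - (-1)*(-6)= 5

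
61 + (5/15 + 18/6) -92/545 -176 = -182851/1635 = -111.84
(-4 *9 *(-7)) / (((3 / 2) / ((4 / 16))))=42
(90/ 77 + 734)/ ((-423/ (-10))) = 566080/ 32571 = 17.38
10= 10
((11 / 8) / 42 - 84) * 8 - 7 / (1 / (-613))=152009 / 42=3619.26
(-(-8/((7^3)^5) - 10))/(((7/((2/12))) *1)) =7912602516573/33232930569601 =0.24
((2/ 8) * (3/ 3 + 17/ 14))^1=31/ 56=0.55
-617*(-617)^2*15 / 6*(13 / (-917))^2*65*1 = -12901064831525 / 1681778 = -7671086.69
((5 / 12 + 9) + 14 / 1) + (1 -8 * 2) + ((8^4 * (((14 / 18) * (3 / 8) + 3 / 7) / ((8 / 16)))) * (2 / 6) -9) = 495469 / 252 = 1966.15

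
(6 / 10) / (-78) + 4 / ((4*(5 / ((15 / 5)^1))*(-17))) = -19 / 442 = -0.04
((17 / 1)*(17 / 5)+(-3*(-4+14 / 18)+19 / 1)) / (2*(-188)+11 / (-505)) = -130997 / 569673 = -0.23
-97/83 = -1.17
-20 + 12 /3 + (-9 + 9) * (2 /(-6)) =-16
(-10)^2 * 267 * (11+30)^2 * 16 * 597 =428719550400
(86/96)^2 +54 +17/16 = 128713/2304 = 55.87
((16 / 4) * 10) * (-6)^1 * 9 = -2160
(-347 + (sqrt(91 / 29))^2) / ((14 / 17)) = -84762 / 203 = -417.55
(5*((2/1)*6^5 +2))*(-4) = -311080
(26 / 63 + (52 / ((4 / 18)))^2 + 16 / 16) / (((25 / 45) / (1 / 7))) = 14080.48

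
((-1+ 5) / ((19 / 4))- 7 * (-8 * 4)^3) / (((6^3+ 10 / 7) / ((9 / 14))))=9805860 / 14459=678.18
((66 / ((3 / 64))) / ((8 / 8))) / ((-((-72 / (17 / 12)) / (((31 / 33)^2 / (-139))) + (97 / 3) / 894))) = -61692694272 / 350765731697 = -0.18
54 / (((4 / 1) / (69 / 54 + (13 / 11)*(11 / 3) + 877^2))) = 41533269 / 4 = 10383317.25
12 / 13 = 0.92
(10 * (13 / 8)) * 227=14755 / 4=3688.75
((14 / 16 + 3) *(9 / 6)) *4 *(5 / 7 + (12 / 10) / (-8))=7347 / 560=13.12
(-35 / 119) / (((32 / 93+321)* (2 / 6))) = -0.00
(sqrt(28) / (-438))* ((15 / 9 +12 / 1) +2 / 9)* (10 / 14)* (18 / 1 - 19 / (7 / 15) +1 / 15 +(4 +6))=166000* sqrt(7) / 289737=1.52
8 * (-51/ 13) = -408/ 13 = -31.38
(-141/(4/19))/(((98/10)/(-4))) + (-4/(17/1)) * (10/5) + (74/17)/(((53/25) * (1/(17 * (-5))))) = 4342869/44149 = 98.37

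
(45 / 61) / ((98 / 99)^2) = 441045 / 585844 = 0.75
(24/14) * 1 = 12/7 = 1.71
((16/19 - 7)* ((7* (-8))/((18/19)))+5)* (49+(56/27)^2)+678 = 1648055/81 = 20346.36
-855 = -855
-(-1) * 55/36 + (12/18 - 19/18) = 41/36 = 1.14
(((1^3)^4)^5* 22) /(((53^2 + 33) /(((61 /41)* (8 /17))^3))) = 0.00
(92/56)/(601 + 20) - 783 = -295973/378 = -783.00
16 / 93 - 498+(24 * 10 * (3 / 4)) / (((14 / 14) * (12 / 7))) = -36533 / 93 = -392.83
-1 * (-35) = 35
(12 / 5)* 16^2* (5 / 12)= 256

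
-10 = -10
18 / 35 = 0.51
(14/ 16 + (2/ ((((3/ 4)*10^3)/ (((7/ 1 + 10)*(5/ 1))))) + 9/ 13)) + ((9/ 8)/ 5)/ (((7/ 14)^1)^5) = 70153/ 7800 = 8.99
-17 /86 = -0.20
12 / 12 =1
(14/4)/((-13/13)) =-7/2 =-3.50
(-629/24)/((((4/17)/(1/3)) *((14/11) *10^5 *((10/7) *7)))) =-117623/4032000000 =-0.00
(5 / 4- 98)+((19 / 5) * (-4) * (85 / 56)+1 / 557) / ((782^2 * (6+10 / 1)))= -7381892287193 / 76298626432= -96.75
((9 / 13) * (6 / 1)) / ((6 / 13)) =9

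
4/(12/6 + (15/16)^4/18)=1.96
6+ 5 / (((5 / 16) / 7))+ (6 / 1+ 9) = 133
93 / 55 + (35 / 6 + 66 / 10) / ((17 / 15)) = 23677 / 1870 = 12.66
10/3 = 3.33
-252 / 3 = -84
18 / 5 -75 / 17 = -69 / 85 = -0.81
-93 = -93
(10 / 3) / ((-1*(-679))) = 0.00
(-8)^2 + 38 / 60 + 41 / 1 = 3169 / 30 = 105.63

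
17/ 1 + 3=20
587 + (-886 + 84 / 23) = -6793 / 23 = -295.35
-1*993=-993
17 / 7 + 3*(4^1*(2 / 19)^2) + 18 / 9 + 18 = 57013 / 2527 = 22.56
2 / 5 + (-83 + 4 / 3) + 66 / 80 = -9653 / 120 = -80.44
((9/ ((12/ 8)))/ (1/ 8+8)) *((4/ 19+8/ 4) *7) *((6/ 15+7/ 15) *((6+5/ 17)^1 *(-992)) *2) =-998602752/ 8075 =-123665.98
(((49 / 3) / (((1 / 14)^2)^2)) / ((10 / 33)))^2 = 107186928084544 / 25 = 4287477123381.76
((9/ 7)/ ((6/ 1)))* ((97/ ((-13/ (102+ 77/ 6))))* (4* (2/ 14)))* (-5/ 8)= 25705/ 392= 65.57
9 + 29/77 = 722/77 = 9.38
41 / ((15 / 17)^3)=201433 / 3375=59.68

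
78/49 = 1.59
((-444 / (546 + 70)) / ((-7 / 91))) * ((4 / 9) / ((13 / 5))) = 370 / 231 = 1.60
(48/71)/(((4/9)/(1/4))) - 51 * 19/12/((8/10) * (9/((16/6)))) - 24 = -205223/3834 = -53.53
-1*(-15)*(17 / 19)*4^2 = 4080 / 19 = 214.74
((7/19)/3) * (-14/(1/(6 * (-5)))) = 980/19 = 51.58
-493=-493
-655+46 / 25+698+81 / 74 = 84979 / 1850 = 45.93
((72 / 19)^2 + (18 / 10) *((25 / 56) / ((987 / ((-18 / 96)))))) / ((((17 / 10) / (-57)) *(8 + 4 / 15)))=-343832402475 / 5903344384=-58.24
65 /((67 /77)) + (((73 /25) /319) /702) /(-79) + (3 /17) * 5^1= 38075674196353 /503754129450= 75.58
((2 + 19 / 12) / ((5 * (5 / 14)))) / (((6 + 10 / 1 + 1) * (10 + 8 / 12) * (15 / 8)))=0.01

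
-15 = -15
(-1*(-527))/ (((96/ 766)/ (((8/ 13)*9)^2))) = 21798828/ 169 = 128987.15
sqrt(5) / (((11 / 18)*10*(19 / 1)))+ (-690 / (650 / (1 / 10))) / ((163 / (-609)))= 9*sqrt(5) / 1045+ 42021 / 105950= 0.42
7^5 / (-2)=-16807 / 2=-8403.50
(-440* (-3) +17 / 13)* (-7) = -120239 / 13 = -9249.15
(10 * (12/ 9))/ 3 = 40/ 9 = 4.44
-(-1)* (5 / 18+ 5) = 95 / 18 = 5.28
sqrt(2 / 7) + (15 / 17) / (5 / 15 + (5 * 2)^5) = 45 / 5100017 + sqrt(14) / 7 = 0.53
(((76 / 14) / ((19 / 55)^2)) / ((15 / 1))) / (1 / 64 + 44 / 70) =387200 / 82251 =4.71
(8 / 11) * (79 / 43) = 632 / 473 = 1.34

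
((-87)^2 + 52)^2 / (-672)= -58079641 / 672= -86428.04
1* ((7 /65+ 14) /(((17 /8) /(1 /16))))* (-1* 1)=-917 /2210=-0.41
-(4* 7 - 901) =873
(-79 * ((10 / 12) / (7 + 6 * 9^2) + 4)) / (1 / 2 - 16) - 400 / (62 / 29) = -166.70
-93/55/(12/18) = -279/110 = -2.54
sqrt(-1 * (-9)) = 3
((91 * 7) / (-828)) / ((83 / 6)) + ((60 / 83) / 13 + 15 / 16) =1116757 / 1191216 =0.94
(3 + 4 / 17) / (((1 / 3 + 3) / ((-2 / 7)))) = -33 / 119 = -0.28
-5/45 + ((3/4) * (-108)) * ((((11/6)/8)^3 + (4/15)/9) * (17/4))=-10656821/737280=-14.45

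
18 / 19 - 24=-438 / 19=-23.05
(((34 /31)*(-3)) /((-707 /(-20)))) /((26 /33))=-33660 /284921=-0.12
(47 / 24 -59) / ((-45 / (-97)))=-132793 / 1080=-122.96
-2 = -2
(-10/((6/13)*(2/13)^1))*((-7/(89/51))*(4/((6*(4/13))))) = 1307215/1068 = 1223.98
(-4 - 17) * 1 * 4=-84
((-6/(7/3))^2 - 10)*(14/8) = -83/14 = -5.93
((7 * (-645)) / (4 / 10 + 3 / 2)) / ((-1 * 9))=15050 / 57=264.04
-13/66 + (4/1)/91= -919/6006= -0.15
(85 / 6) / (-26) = -85 / 156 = -0.54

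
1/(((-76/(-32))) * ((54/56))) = 224/513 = 0.44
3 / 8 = 0.38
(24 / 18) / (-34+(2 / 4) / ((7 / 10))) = -0.04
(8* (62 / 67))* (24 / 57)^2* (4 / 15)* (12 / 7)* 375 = 38092800 / 169309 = 224.99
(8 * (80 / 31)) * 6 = 3840 / 31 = 123.87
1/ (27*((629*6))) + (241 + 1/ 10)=61419022/ 254745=241.10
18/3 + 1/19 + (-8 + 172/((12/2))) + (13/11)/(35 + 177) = 3552377/132924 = 26.72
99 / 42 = 33 / 14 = 2.36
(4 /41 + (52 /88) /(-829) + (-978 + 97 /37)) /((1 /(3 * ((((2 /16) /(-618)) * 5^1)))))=134915794795 /45595291808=2.96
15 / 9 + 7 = 26 / 3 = 8.67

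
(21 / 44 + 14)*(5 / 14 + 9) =11921 / 88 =135.47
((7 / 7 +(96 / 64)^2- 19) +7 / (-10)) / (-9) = 329 / 180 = 1.83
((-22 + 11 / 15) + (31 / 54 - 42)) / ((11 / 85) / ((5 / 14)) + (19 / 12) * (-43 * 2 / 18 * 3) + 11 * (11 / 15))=2877590 / 654783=4.39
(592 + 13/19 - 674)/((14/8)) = -6180/133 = -46.47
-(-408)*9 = 3672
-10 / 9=-1.11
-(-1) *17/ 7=17/ 7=2.43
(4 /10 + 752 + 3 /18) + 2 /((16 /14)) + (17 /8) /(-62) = 5611861 /7440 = 754.28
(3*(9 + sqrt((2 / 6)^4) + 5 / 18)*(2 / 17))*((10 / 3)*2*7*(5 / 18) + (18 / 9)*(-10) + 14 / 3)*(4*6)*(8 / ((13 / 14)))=-745472 / 459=-1624.12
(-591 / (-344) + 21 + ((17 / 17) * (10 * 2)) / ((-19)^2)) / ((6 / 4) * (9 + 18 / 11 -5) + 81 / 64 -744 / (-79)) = 19660916440 / 16522262079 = 1.19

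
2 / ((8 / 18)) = 9 / 2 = 4.50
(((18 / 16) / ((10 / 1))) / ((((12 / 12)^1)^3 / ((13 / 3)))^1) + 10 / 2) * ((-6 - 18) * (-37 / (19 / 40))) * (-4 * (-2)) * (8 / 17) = 12474624 / 323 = 38621.13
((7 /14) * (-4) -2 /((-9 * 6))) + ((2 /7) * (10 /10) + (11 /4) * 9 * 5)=92287 /756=122.07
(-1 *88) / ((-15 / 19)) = 1672 / 15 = 111.47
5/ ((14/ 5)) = 25/ 14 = 1.79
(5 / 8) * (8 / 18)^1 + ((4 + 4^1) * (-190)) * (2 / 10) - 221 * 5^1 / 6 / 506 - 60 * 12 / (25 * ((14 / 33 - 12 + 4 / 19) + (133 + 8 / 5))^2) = -413393861845949417 / 1359454326303348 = -304.09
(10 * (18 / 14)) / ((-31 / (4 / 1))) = -360 / 217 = -1.66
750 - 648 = 102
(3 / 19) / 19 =3 / 361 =0.01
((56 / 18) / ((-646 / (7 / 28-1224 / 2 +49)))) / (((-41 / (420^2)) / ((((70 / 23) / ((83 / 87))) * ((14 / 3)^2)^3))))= -2360281827772288000 / 6143255541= -384207007.51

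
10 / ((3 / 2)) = 20 / 3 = 6.67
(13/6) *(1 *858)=1859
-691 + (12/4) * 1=-688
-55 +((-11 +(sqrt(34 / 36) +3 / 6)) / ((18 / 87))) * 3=-829 / 4 +29 * sqrt(34) / 12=-193.16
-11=-11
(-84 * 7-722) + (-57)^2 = 1939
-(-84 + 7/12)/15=5.56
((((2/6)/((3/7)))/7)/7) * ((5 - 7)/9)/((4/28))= -2/81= -0.02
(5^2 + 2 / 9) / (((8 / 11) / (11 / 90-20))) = -4467133 / 6480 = -689.37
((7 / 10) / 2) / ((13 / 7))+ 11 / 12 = 431 / 390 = 1.11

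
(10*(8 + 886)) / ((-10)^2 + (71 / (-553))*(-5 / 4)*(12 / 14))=13842696 / 155053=89.28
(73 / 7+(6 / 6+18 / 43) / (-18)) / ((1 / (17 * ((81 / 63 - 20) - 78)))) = -17016.48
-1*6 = -6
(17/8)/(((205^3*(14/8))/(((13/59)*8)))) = 884/3558046625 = 0.00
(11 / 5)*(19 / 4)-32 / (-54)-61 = -26977 / 540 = -49.96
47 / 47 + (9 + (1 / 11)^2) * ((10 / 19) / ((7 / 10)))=125093 / 16093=7.77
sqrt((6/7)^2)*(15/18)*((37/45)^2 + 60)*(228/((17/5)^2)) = 46690220/54621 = 854.80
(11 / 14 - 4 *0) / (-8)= -11 / 112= -0.10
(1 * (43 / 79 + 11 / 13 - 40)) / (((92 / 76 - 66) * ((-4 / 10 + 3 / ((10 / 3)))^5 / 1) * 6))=12054208 / 3792711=3.18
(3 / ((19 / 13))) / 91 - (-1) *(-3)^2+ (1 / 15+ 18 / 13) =271639 / 25935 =10.47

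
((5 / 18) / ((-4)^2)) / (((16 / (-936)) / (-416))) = 845 / 2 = 422.50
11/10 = 1.10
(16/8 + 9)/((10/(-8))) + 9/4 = -131/20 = -6.55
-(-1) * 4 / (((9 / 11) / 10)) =440 / 9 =48.89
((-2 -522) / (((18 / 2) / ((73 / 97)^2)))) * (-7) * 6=39093544 / 28227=1384.97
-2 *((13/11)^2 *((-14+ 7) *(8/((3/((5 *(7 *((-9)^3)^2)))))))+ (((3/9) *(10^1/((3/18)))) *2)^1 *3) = 117356315520/121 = 969886905.12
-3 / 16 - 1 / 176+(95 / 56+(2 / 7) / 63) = 29257 / 19404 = 1.51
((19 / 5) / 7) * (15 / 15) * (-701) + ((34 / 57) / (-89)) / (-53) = -3581065021 / 9410415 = -380.54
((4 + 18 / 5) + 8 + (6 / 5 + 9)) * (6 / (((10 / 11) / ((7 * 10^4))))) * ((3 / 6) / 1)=5959800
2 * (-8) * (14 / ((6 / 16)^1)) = -1792 / 3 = -597.33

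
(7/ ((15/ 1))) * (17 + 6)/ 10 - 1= 11/ 150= 0.07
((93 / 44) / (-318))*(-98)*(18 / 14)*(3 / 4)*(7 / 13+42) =3240027 / 121264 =26.72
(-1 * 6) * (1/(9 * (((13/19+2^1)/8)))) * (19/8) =-722/153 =-4.72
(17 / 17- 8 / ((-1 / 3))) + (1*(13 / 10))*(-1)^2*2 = 138 / 5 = 27.60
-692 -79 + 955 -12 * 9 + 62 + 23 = 161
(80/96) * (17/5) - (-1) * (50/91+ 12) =8399/546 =15.38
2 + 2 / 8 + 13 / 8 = 31 / 8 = 3.88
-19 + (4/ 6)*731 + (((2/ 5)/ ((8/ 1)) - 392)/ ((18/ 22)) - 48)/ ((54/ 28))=52663/ 270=195.05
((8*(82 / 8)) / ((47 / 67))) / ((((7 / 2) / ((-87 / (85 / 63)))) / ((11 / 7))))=-94639644 / 27965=-3384.22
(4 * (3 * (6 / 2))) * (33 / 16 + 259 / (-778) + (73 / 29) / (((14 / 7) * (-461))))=62.17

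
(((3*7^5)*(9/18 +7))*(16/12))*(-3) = -1512630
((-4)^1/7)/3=-4/21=-0.19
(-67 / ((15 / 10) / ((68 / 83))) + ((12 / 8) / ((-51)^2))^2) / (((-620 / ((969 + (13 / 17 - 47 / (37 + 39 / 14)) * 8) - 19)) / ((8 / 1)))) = 8186381921872259 / 18313953101793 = 447.00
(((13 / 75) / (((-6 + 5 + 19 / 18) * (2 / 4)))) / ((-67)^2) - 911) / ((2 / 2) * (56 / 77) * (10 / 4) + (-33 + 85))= -1124605009 / 66437200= -16.93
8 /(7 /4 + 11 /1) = 0.63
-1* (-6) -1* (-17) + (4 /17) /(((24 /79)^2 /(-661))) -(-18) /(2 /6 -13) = -77377039 /46512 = -1663.59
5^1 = 5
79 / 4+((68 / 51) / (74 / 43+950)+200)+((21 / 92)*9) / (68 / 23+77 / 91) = 2562574867 / 11632647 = 220.29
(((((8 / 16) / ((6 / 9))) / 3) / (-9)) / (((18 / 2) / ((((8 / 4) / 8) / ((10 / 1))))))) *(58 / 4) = -29 / 25920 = -0.00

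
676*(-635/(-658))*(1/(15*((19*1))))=42926/18753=2.29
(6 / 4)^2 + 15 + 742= 3037 / 4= 759.25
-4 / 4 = -1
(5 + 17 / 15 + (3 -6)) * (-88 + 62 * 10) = 25004 / 15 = 1666.93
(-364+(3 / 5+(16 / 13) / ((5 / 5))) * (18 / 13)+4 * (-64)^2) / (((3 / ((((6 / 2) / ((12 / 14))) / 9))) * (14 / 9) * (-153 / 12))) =-1504338 / 14365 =-104.72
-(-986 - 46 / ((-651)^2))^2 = -174613525020380224 / 179607287601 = -972196.21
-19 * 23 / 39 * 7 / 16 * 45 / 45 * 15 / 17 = -15295 / 3536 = -4.33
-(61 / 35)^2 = -3721 / 1225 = -3.04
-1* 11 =-11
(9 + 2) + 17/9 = 116/9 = 12.89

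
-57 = -57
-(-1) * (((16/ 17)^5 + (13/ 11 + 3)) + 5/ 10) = 169313943/ 31236854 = 5.42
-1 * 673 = -673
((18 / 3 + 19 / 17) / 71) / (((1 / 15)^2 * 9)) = 3025 / 1207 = 2.51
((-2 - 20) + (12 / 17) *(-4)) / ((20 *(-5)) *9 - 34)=211 / 7939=0.03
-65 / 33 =-1.97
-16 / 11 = -1.45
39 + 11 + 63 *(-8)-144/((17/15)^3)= -2716502/4913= -552.92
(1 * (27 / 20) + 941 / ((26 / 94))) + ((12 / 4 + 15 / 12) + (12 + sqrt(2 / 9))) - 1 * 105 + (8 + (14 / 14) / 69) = sqrt(2) / 3 + 14902271 / 4485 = 3323.16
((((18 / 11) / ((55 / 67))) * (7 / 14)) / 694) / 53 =603 / 22253110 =0.00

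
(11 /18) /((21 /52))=286 /189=1.51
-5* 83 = -415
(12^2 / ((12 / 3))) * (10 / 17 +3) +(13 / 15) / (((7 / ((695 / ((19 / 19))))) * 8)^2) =42009673 / 159936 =262.67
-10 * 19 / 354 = -95 / 177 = -0.54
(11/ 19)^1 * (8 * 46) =213.05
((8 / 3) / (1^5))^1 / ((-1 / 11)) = -29.33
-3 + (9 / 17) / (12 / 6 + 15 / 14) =-2.83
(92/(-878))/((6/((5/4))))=-115/5268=-0.02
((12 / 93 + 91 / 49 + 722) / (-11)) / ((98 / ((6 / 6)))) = -157105 / 233926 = -0.67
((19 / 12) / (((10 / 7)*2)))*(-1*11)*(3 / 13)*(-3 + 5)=-1463 / 520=-2.81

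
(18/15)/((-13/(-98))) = 588/65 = 9.05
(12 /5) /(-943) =-12 /4715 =-0.00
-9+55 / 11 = -4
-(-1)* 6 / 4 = 3 / 2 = 1.50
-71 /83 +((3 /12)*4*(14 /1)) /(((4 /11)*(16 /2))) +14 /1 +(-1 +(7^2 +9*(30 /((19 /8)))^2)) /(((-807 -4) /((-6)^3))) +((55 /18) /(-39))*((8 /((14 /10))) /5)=394641871215757 /955281324816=413.12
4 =4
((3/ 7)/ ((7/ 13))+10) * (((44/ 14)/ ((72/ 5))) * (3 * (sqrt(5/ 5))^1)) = 7.07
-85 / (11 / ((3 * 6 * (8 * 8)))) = -97920 / 11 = -8901.82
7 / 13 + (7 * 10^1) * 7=6377 / 13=490.54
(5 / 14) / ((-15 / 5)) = -5 / 42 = -0.12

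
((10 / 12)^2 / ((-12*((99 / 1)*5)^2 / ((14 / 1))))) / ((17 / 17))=-7 / 2117016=-0.00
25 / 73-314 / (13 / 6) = -137207 / 949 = -144.58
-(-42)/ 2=21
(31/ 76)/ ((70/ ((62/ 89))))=961/ 236740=0.00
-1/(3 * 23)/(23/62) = -62/1587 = -0.04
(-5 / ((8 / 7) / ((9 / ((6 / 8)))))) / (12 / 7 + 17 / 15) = -11025 / 598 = -18.44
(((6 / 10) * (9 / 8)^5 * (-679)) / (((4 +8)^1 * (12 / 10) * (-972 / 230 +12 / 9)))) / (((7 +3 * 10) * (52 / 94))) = 216709534755 / 251678162944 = 0.86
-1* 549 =-549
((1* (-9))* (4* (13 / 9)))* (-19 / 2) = 494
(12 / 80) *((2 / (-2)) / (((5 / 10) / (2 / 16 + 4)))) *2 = -99 / 40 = -2.48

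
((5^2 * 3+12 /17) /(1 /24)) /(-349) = -5.21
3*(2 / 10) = 3 / 5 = 0.60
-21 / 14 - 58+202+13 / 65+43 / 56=40171 / 280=143.47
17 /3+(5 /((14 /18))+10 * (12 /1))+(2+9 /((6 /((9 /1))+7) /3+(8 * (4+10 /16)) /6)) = 135.13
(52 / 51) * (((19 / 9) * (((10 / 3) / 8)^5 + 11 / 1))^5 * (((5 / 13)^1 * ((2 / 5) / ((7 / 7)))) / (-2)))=-382595918355253988728714014403826522543 / 718214027568492971151045156667392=-532704.60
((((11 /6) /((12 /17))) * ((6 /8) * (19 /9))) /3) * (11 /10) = 39083 /25920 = 1.51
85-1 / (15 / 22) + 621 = 10568 / 15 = 704.53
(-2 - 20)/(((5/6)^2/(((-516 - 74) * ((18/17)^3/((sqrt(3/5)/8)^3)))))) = 31006457856 * sqrt(15)/4913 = 24442803.77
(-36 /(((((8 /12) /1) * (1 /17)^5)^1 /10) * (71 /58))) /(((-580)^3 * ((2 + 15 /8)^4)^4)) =1348832979025183899648 /1085879050566154482211560724775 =0.00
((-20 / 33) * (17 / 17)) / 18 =-10 / 297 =-0.03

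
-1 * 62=-62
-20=-20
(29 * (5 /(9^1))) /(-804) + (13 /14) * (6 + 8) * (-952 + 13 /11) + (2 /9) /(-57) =-6231107743 /504108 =-12360.66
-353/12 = -29.42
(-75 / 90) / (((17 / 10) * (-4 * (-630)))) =-5 / 25704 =-0.00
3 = 3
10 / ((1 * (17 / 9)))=90 / 17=5.29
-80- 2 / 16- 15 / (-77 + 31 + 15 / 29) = -841999 / 10552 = -79.80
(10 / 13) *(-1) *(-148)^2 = -219040 / 13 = -16849.23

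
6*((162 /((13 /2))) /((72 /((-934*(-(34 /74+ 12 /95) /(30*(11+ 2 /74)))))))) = 2884659 /839800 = 3.43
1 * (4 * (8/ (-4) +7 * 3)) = 76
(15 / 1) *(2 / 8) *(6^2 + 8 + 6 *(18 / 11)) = 201.82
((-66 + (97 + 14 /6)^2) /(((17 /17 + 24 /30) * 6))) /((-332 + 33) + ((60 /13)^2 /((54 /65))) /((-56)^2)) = -1123795400 /370249947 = -3.04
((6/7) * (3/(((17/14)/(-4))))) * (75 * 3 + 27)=-36288/17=-2134.59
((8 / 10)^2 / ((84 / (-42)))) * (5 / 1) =-8 / 5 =-1.60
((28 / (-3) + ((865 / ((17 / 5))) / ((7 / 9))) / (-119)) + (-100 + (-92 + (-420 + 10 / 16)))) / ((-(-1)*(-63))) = 211890617 / 21411432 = 9.90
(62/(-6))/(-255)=31/765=0.04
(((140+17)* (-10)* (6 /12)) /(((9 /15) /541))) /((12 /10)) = -10617125 /18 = -589840.28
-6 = -6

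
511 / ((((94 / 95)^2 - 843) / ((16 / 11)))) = -73788400 / 83591629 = -0.88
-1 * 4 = -4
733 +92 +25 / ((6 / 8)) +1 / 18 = 15451 / 18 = 858.39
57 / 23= 2.48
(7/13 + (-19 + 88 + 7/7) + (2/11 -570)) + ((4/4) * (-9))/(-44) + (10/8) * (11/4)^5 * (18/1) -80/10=887859121/292864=3031.64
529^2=279841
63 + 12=75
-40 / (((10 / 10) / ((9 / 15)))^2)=-72 / 5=-14.40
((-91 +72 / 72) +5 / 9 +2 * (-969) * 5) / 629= -15.55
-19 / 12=-1.58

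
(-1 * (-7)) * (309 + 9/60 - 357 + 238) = 26621/20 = 1331.05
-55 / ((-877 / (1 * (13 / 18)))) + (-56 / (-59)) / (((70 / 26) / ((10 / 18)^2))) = 1291745 / 8382366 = 0.15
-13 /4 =-3.25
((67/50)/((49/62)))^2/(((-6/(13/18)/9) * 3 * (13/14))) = -4313929/3858750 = -1.12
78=78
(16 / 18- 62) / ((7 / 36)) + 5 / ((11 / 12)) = -23780 / 77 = -308.83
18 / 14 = 9 / 7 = 1.29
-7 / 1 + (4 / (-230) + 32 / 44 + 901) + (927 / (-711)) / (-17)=1520148439 / 1698895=894.79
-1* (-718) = 718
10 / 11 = 0.91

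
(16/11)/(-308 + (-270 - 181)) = -16/8349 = -0.00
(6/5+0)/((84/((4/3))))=2/105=0.02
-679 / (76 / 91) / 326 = -61789 / 24776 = -2.49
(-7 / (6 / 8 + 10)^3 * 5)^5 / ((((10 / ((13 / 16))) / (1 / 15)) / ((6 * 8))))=-14662682804224000 / 3177070365797955661914307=-0.00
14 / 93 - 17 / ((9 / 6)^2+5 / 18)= -55642 / 8463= -6.57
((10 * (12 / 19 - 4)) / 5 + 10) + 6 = 9.26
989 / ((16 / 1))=989 / 16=61.81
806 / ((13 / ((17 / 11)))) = 1054 / 11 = 95.82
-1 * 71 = -71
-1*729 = -729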